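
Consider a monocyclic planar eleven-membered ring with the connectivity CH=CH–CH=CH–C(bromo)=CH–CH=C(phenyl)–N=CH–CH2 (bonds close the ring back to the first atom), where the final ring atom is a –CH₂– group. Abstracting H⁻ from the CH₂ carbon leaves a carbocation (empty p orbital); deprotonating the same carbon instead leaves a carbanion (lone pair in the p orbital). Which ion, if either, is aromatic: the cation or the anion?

The cation

Both ions have a continuous loop of p orbitals — each ring atom is sp².
Cation: 5 × 2 + 0 = 10 π electrons → 4(2)+2, aromatic.
Anion: 5 × 2 + 2 = 12 π electrons → 4(3), antiaromatic.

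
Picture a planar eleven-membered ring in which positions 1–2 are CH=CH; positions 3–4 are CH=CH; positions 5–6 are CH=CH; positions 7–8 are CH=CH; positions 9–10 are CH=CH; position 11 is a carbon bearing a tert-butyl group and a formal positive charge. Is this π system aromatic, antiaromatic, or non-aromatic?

Aromatic

The p orbitals form a continuous loop: every atom in a ring double bond is sp² and brings one electron to the p orbital; the carbocation has an empty p orbital. The ring is fully conjugated.
π-electron count: 5 × 2 = 10 from the double-bond units + 0 from the C(tert-butyl)(+) atom = 10.
Since 10 = 4·2 + 2, the ring meets the 4n+2 criterion.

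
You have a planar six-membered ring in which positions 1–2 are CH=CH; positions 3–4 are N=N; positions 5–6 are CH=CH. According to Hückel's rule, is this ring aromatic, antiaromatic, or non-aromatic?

All ring atoms are sp² and supply a p orbital to the ring (every atom in a ring double bond is sp² and brings one electron to the p orbital; the doubly-bonded nitrogens are pyridine-type — their lone pairs lie in the ring plane, leaving one electron in the p orbital); the conjugation is uninterrupted.
Counting π electrons: 3 × 2 = 6 from the 3 double-bond units.
With 6 π electrons (n = 1), the Hückel 4n+2 condition holds.

Aromatic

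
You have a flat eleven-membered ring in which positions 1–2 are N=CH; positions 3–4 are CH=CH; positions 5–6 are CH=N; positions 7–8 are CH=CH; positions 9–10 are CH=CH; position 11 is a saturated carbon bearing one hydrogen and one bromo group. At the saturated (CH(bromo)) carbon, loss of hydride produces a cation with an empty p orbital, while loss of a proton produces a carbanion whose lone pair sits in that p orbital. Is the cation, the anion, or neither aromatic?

The cation

In both ions every ring atom is sp² and contributes a p orbital, so both rings are fully conjugated.
Cation: 5 × 2 + 0 = 10 π electrons → 4(2)+2, aromatic.
Anion: 5 × 2 + 2 = 12 π electrons → 4(3), antiaromatic.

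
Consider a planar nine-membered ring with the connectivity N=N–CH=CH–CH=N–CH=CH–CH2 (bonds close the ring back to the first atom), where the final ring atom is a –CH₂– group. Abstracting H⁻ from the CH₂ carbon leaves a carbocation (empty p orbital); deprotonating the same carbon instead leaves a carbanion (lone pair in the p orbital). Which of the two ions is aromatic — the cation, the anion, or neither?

The anion

In both ions every ring atom is sp² and contributes a p orbital, so both rings are fully conjugated.
Cation: 4 × 2 + 0 = 8 π electrons → 4(2), antiaromatic.
Anion: 4 × 2 + 2 = 10 π electrons → 4(2)+2, aromatic.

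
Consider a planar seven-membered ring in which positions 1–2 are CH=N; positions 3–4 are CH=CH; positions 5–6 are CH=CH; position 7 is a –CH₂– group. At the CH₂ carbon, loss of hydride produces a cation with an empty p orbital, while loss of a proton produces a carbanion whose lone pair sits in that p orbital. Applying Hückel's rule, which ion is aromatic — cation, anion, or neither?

The cation

Both ions have a continuous loop of p orbitals — each ring atom is sp².
Cation: 3 × 2 + 0 = 6 π electrons → 4(1)+2, aromatic.
Anion: 3 × 2 + 2 = 8 π electrons → 4(2), antiaromatic.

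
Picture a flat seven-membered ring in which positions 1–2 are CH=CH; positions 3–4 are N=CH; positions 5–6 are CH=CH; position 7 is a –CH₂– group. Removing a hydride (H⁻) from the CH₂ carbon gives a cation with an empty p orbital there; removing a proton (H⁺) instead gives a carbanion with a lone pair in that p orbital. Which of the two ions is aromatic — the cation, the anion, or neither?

Once that carbon is sp², every ring atom has a p orbital and both ions are fully conjugated.
Cation: 3 × 2 + 0 = 6 π electrons → 4(1)+2, aromatic.
Anion: 3 × 2 + 2 = 8 π electrons → 4(2), antiaromatic.

The cation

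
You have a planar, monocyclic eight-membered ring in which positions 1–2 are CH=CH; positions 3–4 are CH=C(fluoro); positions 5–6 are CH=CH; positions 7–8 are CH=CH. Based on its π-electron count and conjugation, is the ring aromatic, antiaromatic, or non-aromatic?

Check conjugation: every atom in a ring double bond is sp² and brings one electron to the p orbital — every position has a p orbital, so the cyclic π system is continuous.
π-electron count: 4 × 2 = 8 from the 4 double-bond units.
8 is a 4n count (n = 2), so the planar conjugated ring is antiaromatic.

Antiaromatic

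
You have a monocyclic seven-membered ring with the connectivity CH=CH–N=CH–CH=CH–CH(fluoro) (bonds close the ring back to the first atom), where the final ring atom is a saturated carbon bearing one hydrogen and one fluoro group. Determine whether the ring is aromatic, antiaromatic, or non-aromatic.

The CH(fluoro) position has four σ bonds — that saturated carbon is sp³ and has no p orbital in the ring π system — so the cyclic conjugation is interrupted.
Without a continuous loop of overlapping p orbitals the Hückel electron count never comes into play.

Non-aromatic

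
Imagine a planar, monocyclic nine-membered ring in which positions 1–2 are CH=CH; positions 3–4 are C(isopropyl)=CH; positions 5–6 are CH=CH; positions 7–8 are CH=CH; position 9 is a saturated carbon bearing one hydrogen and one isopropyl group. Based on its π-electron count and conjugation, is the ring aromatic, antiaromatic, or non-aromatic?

At the CH(isopropyl) position, that saturated carbon is sp³ and has no p orbital in the ring π system; the ring's p-orbital overlap is broken there.
Without a continuous loop of overlapping p orbitals the Hückel electron count never comes into play.

Non-aromatic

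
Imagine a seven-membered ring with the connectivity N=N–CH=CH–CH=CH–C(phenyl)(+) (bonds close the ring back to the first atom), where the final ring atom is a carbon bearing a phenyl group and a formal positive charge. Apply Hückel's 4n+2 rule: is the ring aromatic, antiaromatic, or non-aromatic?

The p orbitals form a continuous loop: every atom in a ring double bond is sp² and brings one electron to the p orbital; each sp² =N– keeps its lone pair in-plane and puts one electron into the π system; the carbocation has an empty p orbital. The ring is fully conjugated.
Counting π electrons: 3 × 2 = 6 from the double-bond units + 0 from the C(phenyl)(+) atom = 6.
Since 6 = 4·1 + 2, the ring meets the 4n+2 criterion.

Aromatic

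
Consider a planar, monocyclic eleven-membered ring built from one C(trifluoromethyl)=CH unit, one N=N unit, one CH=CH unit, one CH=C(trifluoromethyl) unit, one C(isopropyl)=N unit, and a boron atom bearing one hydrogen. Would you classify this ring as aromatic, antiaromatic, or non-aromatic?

Aromatic

Check conjugation: every atom in a ring double bond is sp² and brings one electron to the p orbital; the doubly-bonded nitrogens are pyridine-type — their lone pairs lie in the ring plane, leaving one electron in the p orbital; the boron has an empty p orbital — every position has a p orbital, so the cyclic π system is continuous.
Tallying contributions gives 5 × 2 = 10 from the double-bond units + 0 from the BH atom = 10.
Since 10 = 4·2 + 2, the ring meets the 4n+2 criterion.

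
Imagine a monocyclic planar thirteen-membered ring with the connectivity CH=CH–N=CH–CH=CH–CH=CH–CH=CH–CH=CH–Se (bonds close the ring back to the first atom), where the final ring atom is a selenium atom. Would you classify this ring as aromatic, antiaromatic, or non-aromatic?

The p orbitals form a continuous loop: each doubly-bonded ring atom is sp² with one p-orbital electron; each sp² =N– keeps its lone pair in-plane and puts one electron into the π system; the selenium donates one lone pair from its p orbital. The ring is fully conjugated.
Tallying contributions gives 6 × 2 = 12 from the double-bond units + 2 from the Se atom = 14.
With 14 π electrons (n = 3), the Hückel 4n+2 condition holds.

Aromatic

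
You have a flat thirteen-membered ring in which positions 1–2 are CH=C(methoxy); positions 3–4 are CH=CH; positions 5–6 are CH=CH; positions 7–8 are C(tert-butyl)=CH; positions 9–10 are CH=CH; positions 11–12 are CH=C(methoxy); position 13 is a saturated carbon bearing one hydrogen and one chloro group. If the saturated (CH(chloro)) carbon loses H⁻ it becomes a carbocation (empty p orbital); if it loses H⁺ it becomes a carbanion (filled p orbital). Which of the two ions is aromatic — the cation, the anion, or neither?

Once that carbon is sp², every ring atom has a p orbital and both ions are fully conjugated.
Cation: 6 × 2 + 0 = 12 π electrons → 4(3), antiaromatic.
Anion: 6 × 2 + 2 = 14 π electrons → 4(3)+2, aromatic.

The anion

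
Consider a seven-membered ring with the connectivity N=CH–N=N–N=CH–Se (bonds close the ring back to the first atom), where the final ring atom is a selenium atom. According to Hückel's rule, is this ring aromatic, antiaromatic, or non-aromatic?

The p orbitals form a continuous loop: the double-bond atoms are sp², each contributing one p electron; each sp² =N– keeps its lone pair in-plane and puts one electron into the π system; the selenium donates one lone pair from its p orbital. The ring is fully conjugated.
π-electron count: 3 × 2 = 6 from the double-bond units + 2 from the Se atom = 8.
With 8 = 4·2 π electrons, Hückel's rule classifies the planar ring as antiaromatic.

Antiaromatic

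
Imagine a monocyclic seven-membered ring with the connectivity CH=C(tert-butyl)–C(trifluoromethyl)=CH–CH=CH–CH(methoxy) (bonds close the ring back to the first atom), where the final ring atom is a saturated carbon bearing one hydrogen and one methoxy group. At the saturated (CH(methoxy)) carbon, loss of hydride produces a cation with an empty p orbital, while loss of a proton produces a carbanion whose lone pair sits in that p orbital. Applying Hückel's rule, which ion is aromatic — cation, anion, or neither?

Both ions have a continuous loop of p orbitals — each ring atom is sp².
Cation: 3 × 2 + 0 = 6 π electrons → 4(1)+2, aromatic.
Anion: 3 × 2 + 2 = 8 π electrons → 4(2), antiaromatic.

The cation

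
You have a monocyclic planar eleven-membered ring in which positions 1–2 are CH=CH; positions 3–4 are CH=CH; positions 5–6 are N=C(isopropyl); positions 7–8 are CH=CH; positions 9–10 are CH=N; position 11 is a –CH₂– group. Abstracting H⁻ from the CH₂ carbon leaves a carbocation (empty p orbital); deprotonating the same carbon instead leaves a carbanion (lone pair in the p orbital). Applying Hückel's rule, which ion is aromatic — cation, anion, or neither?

Once that carbon is sp², every ring atom has a p orbital and both ions are fully conjugated.
Cation: 5 × 2 + 0 = 10 π electrons → 4(2)+2, aromatic.
Anion: 5 × 2 + 2 = 12 π electrons → 4(3), antiaromatic.

The cation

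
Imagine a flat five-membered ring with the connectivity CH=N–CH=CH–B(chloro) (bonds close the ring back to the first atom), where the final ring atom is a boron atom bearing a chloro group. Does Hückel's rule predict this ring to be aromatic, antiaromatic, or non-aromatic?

All ring atoms are sp² and supply a p orbital to the ring (every atom in a ring double bond is sp² and brings one electron to the p orbital; each sp² =N– keeps its lone pair in-plane and puts one electron into the π system; the boron has an empty p orbital); the conjugation is uninterrupted.
Adding the contributions, 2 × 2 = 4 from the double-bond units + 0 from the B(chloro) atom = 4.
With 4 = 4·1 π electrons, Hückel's rule classifies the planar ring as antiaromatic.

Antiaromatic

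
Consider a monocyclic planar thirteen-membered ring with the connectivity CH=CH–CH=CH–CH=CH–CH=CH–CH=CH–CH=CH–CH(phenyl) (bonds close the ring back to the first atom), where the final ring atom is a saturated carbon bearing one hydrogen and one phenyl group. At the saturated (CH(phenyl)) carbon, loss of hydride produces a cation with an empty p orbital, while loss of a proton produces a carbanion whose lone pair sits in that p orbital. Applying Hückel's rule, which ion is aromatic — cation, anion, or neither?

The anion

Once that carbon is sp², every ring atom has a p orbital and both ions are fully conjugated.
Cation: 6 × 2 + 0 = 12 π electrons → 4(3), antiaromatic.
Anion: 6 × 2 + 2 = 14 π electrons → 4(3)+2, aromatic.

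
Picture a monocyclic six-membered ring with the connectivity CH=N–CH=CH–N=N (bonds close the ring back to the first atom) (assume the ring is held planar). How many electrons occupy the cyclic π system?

6

Check conjugation: each doubly-bonded ring atom is sp² with one p-orbital electron; each sp² =N– keeps its lone pair in-plane and puts one electron into the π system — every position has a p orbital, so the cyclic π system is continuous.
π-electron count: 3 × 2 = 6 from the 3 double-bond units.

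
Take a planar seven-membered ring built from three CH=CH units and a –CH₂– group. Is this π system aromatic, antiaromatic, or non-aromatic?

Non-aromatic

The CH2 position has four σ bonds — the tetrahedral CH₂ carbon is sp³ and has no p orbital in the ring π system — so the cyclic conjugation is interrupted.
Broken conjugation rules out both aromaticity and antiaromaticity.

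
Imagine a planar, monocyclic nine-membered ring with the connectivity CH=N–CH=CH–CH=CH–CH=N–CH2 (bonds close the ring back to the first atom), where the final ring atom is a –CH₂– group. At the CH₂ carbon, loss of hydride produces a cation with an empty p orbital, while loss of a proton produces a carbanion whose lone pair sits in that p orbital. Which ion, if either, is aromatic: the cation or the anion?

The anion

Both ions have a continuous loop of p orbitals — each ring atom is sp².
Cation: 4 × 2 + 0 = 8 π electrons → 4(2), antiaromatic.
Anion: 4 × 2 + 2 = 10 π electrons → 4(2)+2, aromatic.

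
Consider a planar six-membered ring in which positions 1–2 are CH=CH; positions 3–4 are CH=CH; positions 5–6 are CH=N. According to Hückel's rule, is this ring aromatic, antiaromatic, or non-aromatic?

The p orbitals form a continuous loop: the double-bond atoms are sp², each contributing one p electron; each =N– nitrogen is pyridine-type (lone pair in the sp² plane, one electron in the p orbital). The ring is fully conjugated.
Adding the contributions, 3 × 2 = 6 from the 3 double-bond units.
6 = 4(1) + 2, which satisfies Hückel's 4n+2 rule.

Aromatic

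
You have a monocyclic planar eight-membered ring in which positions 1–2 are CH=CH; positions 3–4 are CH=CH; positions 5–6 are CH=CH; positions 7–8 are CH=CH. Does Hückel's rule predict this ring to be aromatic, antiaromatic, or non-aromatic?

Every ring atom contributes a p orbital perpendicular to the ring (each doubly-bonded ring atom is sp² with one p-orbital electron), so the π system is cyclic and fully conjugated.
Counting π electrons: 4 × 2 = 8 from the 4 double-bond units.
8 = 4(2); a planar, fully conjugated 4n system is antiaromatic.

Antiaromatic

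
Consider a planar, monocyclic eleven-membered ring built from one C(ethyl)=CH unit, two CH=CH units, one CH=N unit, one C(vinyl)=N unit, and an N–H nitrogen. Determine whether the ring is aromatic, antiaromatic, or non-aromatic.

Check conjugation: every atom in a ring double bond is sp² and brings one electron to the p orbital; each sp² =N– keeps its lone pair in-plane and puts one electron into the π system; the pyrrole-type nitrogen donates its lone pair from the p orbital — every position has a p orbital, so the cyclic π system is continuous.
Adding the contributions, 5 × 2 = 10 from the double-bond units + 2 from the NH atom = 12.
A 4n π count (12, n = 3) in a planar conjugated ring means antiaromatic.

Antiaromatic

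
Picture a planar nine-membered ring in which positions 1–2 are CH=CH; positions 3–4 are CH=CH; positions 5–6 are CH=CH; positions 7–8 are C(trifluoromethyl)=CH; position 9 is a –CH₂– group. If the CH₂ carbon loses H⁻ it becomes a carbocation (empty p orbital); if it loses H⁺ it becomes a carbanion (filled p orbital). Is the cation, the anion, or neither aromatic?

Both ions have a continuous loop of p orbitals — each ring atom is sp².
Cation: 4 × 2 + 0 = 8 π electrons → 4(2), antiaromatic.
Anion: 4 × 2 + 2 = 10 π electrons → 4(2)+2, aromatic.

The anion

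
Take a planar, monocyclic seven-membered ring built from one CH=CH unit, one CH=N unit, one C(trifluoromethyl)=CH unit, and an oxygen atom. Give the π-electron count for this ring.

8

The p orbitals form a continuous loop: each doubly-bonded ring atom is sp² with one p-orbital electron; each =N– nitrogen is pyridine-type (lone pair in the sp² plane, one electron in the p orbital); the oxygen donates one lone pair from its p orbital. The ring is fully conjugated.
Tallying contributions gives 3 × 2 = 6 from the double-bond units + 2 from the O atom = 8.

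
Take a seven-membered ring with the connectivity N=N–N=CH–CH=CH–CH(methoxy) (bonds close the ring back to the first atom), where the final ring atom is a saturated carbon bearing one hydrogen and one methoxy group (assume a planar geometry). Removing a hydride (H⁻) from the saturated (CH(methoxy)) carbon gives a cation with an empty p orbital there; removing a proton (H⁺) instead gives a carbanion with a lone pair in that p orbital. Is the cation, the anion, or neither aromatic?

In both ions every ring atom is sp² and contributes a p orbital, so both rings are fully conjugated.
Cation: 3 × 2 + 0 = 6 π electrons → 4(1)+2, aromatic.
Anion: 3 × 2 + 2 = 8 π electrons → 4(2), antiaromatic.

The cation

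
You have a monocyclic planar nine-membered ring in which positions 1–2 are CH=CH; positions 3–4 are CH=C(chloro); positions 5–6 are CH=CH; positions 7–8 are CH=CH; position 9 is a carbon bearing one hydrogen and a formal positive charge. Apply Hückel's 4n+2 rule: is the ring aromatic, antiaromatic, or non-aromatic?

Every ring atom contributes a p orbital perpendicular to the ring (each doubly-bonded ring atom is sp² with one p-orbital electron; the carbocation has an empty p orbital), so the π system is cyclic and fully conjugated.
π-electron count: 4 × 2 = 8 from the double-bond units + 0 from the CH(+) atom = 8.
8 is a 4n count (n = 2), so the planar conjugated ring is antiaromatic.

Antiaromatic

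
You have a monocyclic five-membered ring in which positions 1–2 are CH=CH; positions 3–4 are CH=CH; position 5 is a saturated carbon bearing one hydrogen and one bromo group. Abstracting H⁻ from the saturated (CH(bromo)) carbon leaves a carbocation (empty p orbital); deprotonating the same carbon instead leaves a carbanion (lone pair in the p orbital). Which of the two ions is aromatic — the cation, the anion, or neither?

Both ions have a continuous loop of p orbitals — each ring atom is sp².
Cation: 2 × 2 + 0 = 4 π electrons → 4(1), antiaromatic.
Anion: 2 × 2 + 2 = 6 π electrons → 4(1)+2, aromatic.

The anion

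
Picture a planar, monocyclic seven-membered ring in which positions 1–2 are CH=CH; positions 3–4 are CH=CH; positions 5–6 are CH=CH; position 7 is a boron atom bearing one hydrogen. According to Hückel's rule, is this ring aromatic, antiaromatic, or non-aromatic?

Every ring atom contributes a p orbital perpendicular to the ring (every atom in a ring double bond is sp² and brings one electron to the p orbital; the boron has an empty p orbital), so the π system is cyclic and fully conjugated.
Adding the contributions, 3 × 2 = 6 from the double-bond units + 0 from the BH atom = 6.
6 = 4(1) + 2, which satisfies Hückel's 4n+2 rule.

Aromatic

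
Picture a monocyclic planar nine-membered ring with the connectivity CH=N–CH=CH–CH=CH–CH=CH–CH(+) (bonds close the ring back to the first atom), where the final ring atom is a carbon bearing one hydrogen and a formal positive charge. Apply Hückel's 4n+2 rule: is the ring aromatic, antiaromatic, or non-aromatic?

Antiaromatic

Every ring atom contributes a p orbital perpendicular to the ring (the double-bond atoms are sp², each contributing one p electron; each sp² =N– keeps its lone pair in-plane and puts one electron into the π system; the carbocation has an empty p orbital), so the π system is cyclic and fully conjugated.
π-electron count: 4 × 2 = 8 from the double-bond units + 0 from the CH(+) atom = 8.
8 = 4(2); a planar, fully conjugated 4n system is antiaromatic.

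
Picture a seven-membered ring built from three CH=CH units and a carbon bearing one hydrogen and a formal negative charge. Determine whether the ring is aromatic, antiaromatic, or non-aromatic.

Antiaromatic

The p orbitals form a continuous loop: the double-bond atoms are sp², each contributing one p electron; the carbanion's lone pair occupies the p orbital. The ring is fully conjugated.
Adding the contributions, 3 × 2 = 6 from the double-bond units + 2 from the CH(-) atom = 8.
8 is a 4n count (n = 2), so the planar conjugated ring is antiaromatic.
(This ring is the cycloheptatrienyl anion.)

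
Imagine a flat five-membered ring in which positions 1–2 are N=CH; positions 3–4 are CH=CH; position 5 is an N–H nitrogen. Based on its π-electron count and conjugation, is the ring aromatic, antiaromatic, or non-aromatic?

Aromatic

Every ring atom contributes a p orbital perpendicular to the ring (each doubly-bonded ring atom is sp² with one p-orbital electron; each sp² =N– keeps its lone pair in-plane and puts one electron into the π system; the pyrrole-type nitrogen donates its lone pair from the p orbital), so the π system is cyclic and fully conjugated.
Tallying contributions gives 2 × 2 = 4 from the double-bond units + 2 from the NH atom = 6.
Since 6 = 4·1 + 2, the ring meets the 4n+2 criterion.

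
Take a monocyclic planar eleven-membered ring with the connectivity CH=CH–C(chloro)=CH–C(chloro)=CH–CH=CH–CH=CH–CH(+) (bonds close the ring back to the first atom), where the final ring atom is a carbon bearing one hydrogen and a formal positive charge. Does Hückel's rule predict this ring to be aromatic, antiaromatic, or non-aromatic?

Aromatic

Every ring atom contributes a p orbital perpendicular to the ring (the double-bond atoms are sp², each contributing one p electron; the carbocation has an empty p orbital), so the π system is cyclic and fully conjugated.
π-electron count: 5 × 2 = 10 from the double-bond units + 0 from the CH(+) atom = 10.
That gives a 4n+2 count (10, n = 2).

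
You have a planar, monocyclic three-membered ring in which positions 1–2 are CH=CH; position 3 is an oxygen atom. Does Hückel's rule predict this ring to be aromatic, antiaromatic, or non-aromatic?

Every ring atom contributes a p orbital perpendicular to the ring (every atom in a ring double bond is sp² and brings one electron to the p orbital; the oxygen donates one lone pair from its p orbital), so the π system is cyclic and fully conjugated.
Adding the contributions, 1 × 2 = 2 from the double-bond unit + 2 from the O atom = 4.
With 4 = 4·1 π electrons, Hückel's rule classifies the planar ring as antiaromatic.
(This ring is oxirene.)

Antiaromatic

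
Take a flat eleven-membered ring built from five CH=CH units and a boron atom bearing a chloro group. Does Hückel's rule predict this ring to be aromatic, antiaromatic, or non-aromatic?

Aromatic

Every ring atom contributes a p orbital perpendicular to the ring (every atom in a ring double bond is sp² and brings one electron to the p orbital; the boron has an empty p orbital), so the π system is cyclic and fully conjugated.
Counting π electrons: 5 × 2 = 10 from the double-bond units + 0 from the B(chloro) atom = 10.
Since 10 = 4·2 + 2, the ring meets the 4n+2 criterion.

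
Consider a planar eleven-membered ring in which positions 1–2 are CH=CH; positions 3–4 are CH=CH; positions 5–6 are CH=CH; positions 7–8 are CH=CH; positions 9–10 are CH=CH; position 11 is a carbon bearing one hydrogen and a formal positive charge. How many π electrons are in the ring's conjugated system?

All ring atoms are sp² and supply a p orbital to the ring (every atom in a ring double bond is sp² and brings one electron to the p orbital; the carbocation has an empty p orbital); the conjugation is uninterrupted.
Tallying contributions gives 5 × 2 = 10 from the double-bond units + 0 from the CH(+) atom = 10.

10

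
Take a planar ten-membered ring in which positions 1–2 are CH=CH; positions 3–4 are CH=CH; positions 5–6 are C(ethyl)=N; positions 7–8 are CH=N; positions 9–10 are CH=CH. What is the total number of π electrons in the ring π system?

10

Check conjugation: each doubly-bonded ring atom is sp² with one p-orbital electron; each =N– nitrogen is pyridine-type (lone pair in the sp² plane, one electron in the p orbital) — every position has a p orbital, so the cyclic π system is continuous.
Adding the contributions, 5 × 2 = 10 from the 5 double-bond units.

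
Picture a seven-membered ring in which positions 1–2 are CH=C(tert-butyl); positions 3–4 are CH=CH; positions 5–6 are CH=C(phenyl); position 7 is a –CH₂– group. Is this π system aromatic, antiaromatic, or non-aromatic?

The CH2 position has four σ bonds — the tetrahedral CH₂ carbon is sp³ and has no p orbital in the ring π system — so the cyclic conjugation is interrupted.
A ring that is not fully conjugated cannot be aromatic or antiaromatic regardless of its π-electron count.

Non-aromatic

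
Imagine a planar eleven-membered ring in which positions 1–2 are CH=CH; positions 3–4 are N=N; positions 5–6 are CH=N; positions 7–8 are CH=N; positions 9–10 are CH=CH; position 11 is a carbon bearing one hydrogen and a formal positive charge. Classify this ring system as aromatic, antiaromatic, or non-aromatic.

Aromatic

Check conjugation: every atom in a ring double bond is sp² and brings one electron to the p orbital; each =N– nitrogen is pyridine-type (lone pair in the sp² plane, one electron in the p orbital); the carbocation has an empty p orbital — every position has a p orbital, so the cyclic π system is continuous.
π-electron count: 5 × 2 = 10 from the double-bond units + 0 from the CH(+) atom = 10.
10 = 4(2) + 2, which satisfies Hückel's 4n+2 rule.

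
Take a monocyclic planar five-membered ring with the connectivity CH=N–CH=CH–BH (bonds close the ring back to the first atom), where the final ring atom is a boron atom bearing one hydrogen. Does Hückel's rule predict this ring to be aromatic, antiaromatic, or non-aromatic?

Check conjugation: the double-bond atoms are sp², each contributing one p electron; each =N– nitrogen is pyridine-type (lone pair in the sp² plane, one electron in the p orbital); the boron has an empty p orbital — every position has a p orbital, so the cyclic π system is continuous.
Tallying contributions gives 2 × 2 = 4 from the double-bond units + 0 from the BH atom = 4.
A 4n π count (4, n = 1) in a planar conjugated ring means antiaromatic.

Antiaromatic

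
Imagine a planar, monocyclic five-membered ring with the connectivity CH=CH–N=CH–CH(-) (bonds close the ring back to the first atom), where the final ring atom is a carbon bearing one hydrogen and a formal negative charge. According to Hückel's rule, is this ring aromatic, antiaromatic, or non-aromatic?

Check conjugation: every atom in a ring double bond is sp² and brings one electron to the p orbital; each sp² =N– keeps its lone pair in-plane and puts one electron into the π system; the carbanion's lone pair occupies the p orbital — every position has a p orbital, so the cyclic π system is continuous.
Adding the contributions, 2 × 2 = 4 from the double-bond units + 2 from the CH(-) atom = 6.
Since 6 = 4·1 + 2, the ring meets the 4n+2 criterion.

Aromatic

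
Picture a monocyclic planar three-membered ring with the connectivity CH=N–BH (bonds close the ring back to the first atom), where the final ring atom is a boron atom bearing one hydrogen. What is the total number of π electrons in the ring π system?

2

Check conjugation: the double-bond atoms are sp², each contributing one p electron; each =N– nitrogen is pyridine-type (lone pair in the sp² plane, one electron in the p orbital); the boron has an empty p orbital — every position has a p orbital, so the cyclic π system is continuous.
Adding the contributions, 1 × 2 = 2 from the double-bond unit + 0 from the BH atom = 2.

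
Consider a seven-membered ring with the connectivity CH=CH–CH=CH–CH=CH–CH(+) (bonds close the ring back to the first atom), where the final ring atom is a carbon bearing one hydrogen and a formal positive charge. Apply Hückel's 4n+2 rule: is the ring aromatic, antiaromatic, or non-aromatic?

Aromatic

All ring atoms are sp² and supply a p orbital to the ring (the double-bond atoms are sp², each contributing one p electron; the carbocation has an empty p orbital); the conjugation is uninterrupted.
Adding the contributions, 3 × 2 = 6 from the double-bond units + 0 from the CH(+) atom = 6.
6 = 4(1) + 2, which satisfies Hückel's 4n+2 rule.
(This ring is the tropylium cation.)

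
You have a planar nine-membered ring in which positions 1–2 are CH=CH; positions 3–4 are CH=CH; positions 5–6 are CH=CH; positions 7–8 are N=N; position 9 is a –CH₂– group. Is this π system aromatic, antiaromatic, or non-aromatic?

The CH2 position has four σ bonds — the tetrahedral CH₂ carbon is sp³ and has no p orbital in the ring π system — so the cyclic conjugation is interrupted.
A ring that is not fully conjugated cannot be aromatic or antiaromatic regardless of its π-electron count.

Non-aromatic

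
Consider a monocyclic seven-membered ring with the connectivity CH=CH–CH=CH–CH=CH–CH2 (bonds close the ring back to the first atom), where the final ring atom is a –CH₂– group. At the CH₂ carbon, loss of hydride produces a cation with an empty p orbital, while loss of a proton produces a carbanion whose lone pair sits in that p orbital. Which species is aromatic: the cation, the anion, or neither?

Once that carbon is sp², every ring atom has a p orbital and both ions are fully conjugated.
Cation: 3 × 2 + 0 = 6 π electrons → 4(1)+2, aromatic.
Anion: 3 × 2 + 2 = 8 π electrons → 4(2), antiaromatic.

The cation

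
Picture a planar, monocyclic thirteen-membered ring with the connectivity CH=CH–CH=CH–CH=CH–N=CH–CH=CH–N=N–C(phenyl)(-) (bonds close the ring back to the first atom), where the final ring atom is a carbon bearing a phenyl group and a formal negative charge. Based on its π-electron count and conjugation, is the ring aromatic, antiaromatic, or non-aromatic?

Aromatic

The p orbitals form a continuous loop: each doubly-bonded ring atom is sp² with one p-orbital electron; each sp² =N– keeps its lone pair in-plane and puts one electron into the π system; the carbanion's lone pair occupies the p orbital. The ring is fully conjugated.
Adding the contributions, 6 × 2 = 12 from the double-bond units + 2 from the C(phenyl)(-) atom = 14.
Since 14 = 4·3 + 2, the ring meets the 4n+2 criterion.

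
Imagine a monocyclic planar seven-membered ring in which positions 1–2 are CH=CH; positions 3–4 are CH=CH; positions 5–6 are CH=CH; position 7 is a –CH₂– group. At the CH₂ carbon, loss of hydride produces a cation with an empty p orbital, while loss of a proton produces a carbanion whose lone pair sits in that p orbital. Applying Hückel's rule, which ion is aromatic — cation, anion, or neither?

The cation

Both ions have a continuous loop of p orbitals — each ring atom is sp².
Cation: 3 × 2 + 0 = 6 π electrons → 4(1)+2, aromatic.
Anion: 3 × 2 + 2 = 8 π electrons → 4(2), antiaromatic.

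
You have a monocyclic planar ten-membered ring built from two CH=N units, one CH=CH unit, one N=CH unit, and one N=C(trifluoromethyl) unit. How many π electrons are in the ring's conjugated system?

10

All ring atoms are sp² and supply a p orbital to the ring (every atom in a ring double bond is sp² and brings one electron to the p orbital; each sp² =N– keeps its lone pair in-plane and puts one electron into the π system); the conjugation is uninterrupted.
π-electron count: 5 × 2 = 10 from the 5 double-bond units.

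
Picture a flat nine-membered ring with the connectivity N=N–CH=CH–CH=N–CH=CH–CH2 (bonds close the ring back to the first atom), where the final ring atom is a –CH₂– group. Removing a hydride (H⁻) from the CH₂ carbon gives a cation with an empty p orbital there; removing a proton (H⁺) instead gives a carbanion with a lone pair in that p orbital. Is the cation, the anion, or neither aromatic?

The anion

In either ion the ring is fully conjugated: every atom, including the new sp² carbon, supplies a p orbital.
Cation: 4 × 2 + 0 = 8 π electrons → 4(2), antiaromatic.
Anion: 4 × 2 + 2 = 10 π electrons → 4(2)+2, aromatic.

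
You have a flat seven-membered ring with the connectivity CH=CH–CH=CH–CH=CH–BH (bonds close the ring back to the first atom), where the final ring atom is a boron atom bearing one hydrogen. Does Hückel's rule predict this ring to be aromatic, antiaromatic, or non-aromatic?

Aromatic

Every ring atom contributes a p orbital perpendicular to the ring (the double-bond atoms are sp², each contributing one p electron; the boron has an empty p orbital), so the π system is cyclic and fully conjugated.
Tallying contributions gives 3 × 2 = 6 from the double-bond units + 0 from the BH atom = 6.
Since 6 = 4·1 + 2, the ring meets the 4n+2 criterion.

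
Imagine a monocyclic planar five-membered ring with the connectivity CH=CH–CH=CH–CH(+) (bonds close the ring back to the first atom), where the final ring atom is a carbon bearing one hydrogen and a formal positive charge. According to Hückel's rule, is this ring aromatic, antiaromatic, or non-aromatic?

Antiaromatic

Every ring atom contributes a p orbital perpendicular to the ring (every atom in a ring double bond is sp² and brings one electron to the p orbital; the carbocation has an empty p orbital), so the π system is cyclic and fully conjugated.
Adding the contributions, 2 × 2 = 4 from the double-bond units + 0 from the CH(+) atom = 4.
4 is a 4n count (n = 1), so the planar conjugated ring is antiaromatic.
(This ring is the cyclopentadienyl cation.)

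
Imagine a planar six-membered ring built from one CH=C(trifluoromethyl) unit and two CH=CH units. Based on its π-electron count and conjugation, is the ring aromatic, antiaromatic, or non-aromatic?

Aromatic

All ring atoms are sp² and supply a p orbital to the ring (each doubly-bonded ring atom is sp² with one p-orbital electron); the conjugation is uninterrupted.
π-electron count: 3 × 2 = 6 from the 3 double-bond units.
With 6 π electrons (n = 1), the Hückel 4n+2 condition holds.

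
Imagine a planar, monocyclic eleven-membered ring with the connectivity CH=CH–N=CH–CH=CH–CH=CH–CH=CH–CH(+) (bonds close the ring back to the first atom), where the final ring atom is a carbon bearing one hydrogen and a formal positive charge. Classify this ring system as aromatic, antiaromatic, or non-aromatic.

Aromatic

Every ring atom contributes a p orbital perpendicular to the ring (each doubly-bonded ring atom is sp² with one p-orbital electron; the doubly-bonded nitrogens are pyridine-type — their lone pairs lie in the ring plane, leaving one electron in the p orbital; the carbocation has an empty p orbital), so the π system is cyclic and fully conjugated.
Adding the contributions, 5 × 2 = 10 from the double-bond units + 0 from the CH(+) atom = 10.
Since 10 = 4·2 + 2, the ring meets the 4n+2 criterion.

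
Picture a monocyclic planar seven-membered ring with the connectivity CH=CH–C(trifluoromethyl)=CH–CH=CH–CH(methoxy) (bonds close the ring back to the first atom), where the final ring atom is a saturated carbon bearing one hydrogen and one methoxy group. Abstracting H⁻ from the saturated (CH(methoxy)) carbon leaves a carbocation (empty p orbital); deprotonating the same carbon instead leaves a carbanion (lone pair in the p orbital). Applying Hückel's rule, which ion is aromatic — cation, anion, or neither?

The cation

Both ions have a continuous loop of p orbitals — each ring atom is sp².
Cation: 3 × 2 + 0 = 6 π electrons → 4(1)+2, aromatic.
Anion: 3 × 2 + 2 = 8 π electrons → 4(2), antiaromatic.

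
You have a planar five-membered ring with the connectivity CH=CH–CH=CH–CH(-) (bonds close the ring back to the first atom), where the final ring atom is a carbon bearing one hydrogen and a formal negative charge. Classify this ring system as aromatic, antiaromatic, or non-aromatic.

Check conjugation: each doubly-bonded ring atom is sp² with one p-orbital electron; the carbanion's lone pair occupies the p orbital — every position has a p orbital, so the cyclic π system is continuous.
Tallying contributions gives 2 × 2 = 4 from the double-bond units + 2 from the CH(-) atom = 6.
Since 6 = 4·1 + 2, the ring meets the 4n+2 criterion.

Aromatic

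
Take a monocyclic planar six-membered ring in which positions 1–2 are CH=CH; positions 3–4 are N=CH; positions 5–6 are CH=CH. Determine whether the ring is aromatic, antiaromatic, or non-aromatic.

Check conjugation: every atom in a ring double bond is sp² and brings one electron to the p orbital; the doubly-bonded nitrogens are pyridine-type — their lone pairs lie in the ring plane, leaving one electron in the p orbital — every position has a p orbital, so the cyclic π system is continuous.
Tallying contributions gives 3 × 2 = 6 from the 3 double-bond units.
Since 6 = 4·1 + 2, the ring meets the 4n+2 criterion.

Aromatic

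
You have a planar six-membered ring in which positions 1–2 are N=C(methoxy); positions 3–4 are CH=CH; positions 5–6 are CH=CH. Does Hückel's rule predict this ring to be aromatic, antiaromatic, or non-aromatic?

The p orbitals form a continuous loop: every atom in a ring double bond is sp² and brings one electron to the p orbital; the doubly-bonded nitrogens are pyridine-type — their lone pairs lie in the ring plane, leaving one electron in the p orbital. The ring is fully conjugated.
Counting π electrons: 3 × 2 = 6 from the 3 double-bond units.
Since 6 = 4·1 + 2, the ring meets the 4n+2 criterion.

Aromatic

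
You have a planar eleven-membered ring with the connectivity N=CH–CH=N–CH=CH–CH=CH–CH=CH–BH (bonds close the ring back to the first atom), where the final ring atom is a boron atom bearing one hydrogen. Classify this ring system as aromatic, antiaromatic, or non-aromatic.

Check conjugation: the double-bond atoms are sp², each contributing one p electron; each =N– nitrogen is pyridine-type (lone pair in the sp² plane, one electron in the p orbital); the boron has an empty p orbital — every position has a p orbital, so the cyclic π system is continuous.
Tallying contributions gives 5 × 2 = 10 from the double-bond units + 0 from the BH atom = 10.
With 10 π electrons (n = 2), the Hückel 4n+2 condition holds.

Aromatic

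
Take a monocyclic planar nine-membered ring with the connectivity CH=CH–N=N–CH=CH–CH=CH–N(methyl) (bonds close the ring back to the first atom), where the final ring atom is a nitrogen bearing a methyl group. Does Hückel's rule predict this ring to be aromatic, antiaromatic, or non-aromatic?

Aromatic

Check conjugation: the double-bond atoms are sp², each contributing one p electron; each =N– nitrogen is pyridine-type (lone pair in the sp² plane, one electron in the p orbital); the pyrrole-type nitrogen donates its lone pair from the p orbital — every position has a p orbital, so the cyclic π system is continuous.
π-electron count: 4 × 2 = 8 from the double-bond units + 2 from the N(methyl) atom = 10.
Since 10 = 4·2 + 2, the ring meets the 4n+2 criterion.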